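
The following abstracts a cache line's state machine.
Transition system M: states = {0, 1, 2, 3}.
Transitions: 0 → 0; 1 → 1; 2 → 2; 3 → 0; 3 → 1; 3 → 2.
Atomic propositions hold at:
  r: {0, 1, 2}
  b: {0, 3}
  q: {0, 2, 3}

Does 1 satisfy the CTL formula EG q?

EG q: greatest fixpoint, start Z0 = {0, 2, 3}, keep only states in Sat with some successor in Z. Already a fixed point.
Sat(EG q) = {0, 2, 3}
1 ∉ Sat(EG q) = {0, 2, 3}, so the formula does not hold at 1.

No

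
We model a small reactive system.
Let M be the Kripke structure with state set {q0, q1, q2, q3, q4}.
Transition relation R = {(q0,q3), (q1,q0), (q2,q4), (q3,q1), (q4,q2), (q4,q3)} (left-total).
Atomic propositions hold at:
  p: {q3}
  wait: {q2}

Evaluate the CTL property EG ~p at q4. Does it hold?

Yes

Sat(~p) = {q0, q1, q2, q4}
EG ~p: greatest fixpoint, start Z0 = {q0, q1, q2, q4}, keep only states in Sat with some successor in Z. Z1 = {q1, q2, q4}; Z2 = {q2, q4}; fixed.
Sat(EG ~p) = {q2, q4}
q4 ∈ Sat(EG ~p) = {q2, q4}, so the formula holds at q4.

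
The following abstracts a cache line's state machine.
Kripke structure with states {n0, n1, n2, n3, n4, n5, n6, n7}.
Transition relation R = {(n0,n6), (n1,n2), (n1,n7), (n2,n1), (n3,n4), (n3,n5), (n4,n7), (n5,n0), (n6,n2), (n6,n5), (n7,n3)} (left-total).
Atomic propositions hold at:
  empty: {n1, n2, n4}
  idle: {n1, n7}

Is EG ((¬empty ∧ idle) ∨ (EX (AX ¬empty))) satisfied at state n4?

Sat(¬empty) = {n0, n3, n5, n6, n7}
Sat(¬empty ∧ idle) = {n7}
Sat(AX ¬empty) = {s : every successor in {n0, n3, n5, n6, n7}} = {n0, n4, n5, n7}
Sat(EX (AX ¬empty)) = {s : some successor in {n0, n4, n5, n7}} = {n1, n3, n4, n5, n6}
Sat((¬empty ∧ idle) ∨ (EX (AX ¬empty))) = {n1, n3, n4, n5, n6, n7}
EG ((¬empty ∧ idle) ∨ (EX (AX ¬empty))): greatest fixpoint, start Z0 = {n1, n3, n4, n5, n6, n7}, keep only states in Sat with some successor in Z. Z1 = {n1, n3, n4, n6, n7}; Z2 = {n1, n3, n4, n7}; fixed.
Sat(EG ((¬empty ∧ idle) ∨ (EX (AX ¬empty)))) = {n1, n3, n4, n7}
n4 ∈ Sat(EG ((¬empty ∧ idle) ∨ (EX (AX ¬empty)))) = {n1, n3, n4, n7}, so the formula holds at n4.

Yes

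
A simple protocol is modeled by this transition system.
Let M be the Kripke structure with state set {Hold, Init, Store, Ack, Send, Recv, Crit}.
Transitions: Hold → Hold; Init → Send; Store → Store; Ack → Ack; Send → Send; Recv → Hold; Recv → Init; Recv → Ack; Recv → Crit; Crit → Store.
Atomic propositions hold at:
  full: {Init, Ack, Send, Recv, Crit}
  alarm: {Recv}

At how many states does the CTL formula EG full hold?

EG full: greatest fixpoint, start Z0 = {Init, Ack, Send, Recv, Crit}, keep only states in Sat with some successor in Z. Z1 = {Init, Ack, Send, Recv}; fixed.
Sat(EG full) = {Init, Ack, Send, Recv}
|Sat(EG full)| = |{Init, Ack, Send, Recv}| = 4.

4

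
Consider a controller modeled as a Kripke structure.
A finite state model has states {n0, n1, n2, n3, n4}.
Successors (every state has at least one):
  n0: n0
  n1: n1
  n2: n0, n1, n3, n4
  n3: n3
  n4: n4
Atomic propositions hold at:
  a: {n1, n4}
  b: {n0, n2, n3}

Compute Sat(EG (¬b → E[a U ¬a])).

Sat(¬b) = {n1, n4}
Sat(¬a) = {n0, n2, n3}
E[a U ¬a]: least fixpoint, start Z0 = Sat(¬a) = {n0, n2, n3}, add states in Sat(a) with some successor in Z. Already a fixed point.
Sat(E[a U ¬a]) = {n0, n2, n3}
Sat(¬b → E[a U ¬a]) = {n0, n2, n3}
EG (¬b → E[a U ¬a]): greatest fixpoint, start Z0 = {n0, n2, n3}, keep only states in Sat with some successor in Z. Already a fixed point.
Sat(EG (¬b → E[a U ¬a])) = {n0, n2, n3}

{n0, n2, n3}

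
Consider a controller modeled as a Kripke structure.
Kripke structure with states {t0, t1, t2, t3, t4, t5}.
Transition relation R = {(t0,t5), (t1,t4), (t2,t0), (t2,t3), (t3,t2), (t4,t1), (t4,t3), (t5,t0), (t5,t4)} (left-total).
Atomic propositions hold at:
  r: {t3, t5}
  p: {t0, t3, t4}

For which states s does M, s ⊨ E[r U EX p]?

Sat(EX p) = {s : some successor in {t0, t3, t4}} = {t1, t2, t4, t5}
E[r U EX p]: least fixpoint, start Z0 = Sat(EX p) = {t1, t2, t4, t5}, add states in Sat(r) with some successor in Z. Z1 = {t1, t2, t3, t4, t5}; fixed.
Sat(E[r U EX p]) = {t1, t2, t3, t4, t5}

{t1, t2, t3, t4, t5}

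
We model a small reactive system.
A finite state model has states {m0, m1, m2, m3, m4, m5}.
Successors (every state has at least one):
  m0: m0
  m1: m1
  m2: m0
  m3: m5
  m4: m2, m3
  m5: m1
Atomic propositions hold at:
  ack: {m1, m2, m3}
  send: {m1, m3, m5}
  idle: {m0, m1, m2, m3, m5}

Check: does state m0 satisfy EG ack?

EG ack: greatest fixpoint, start Z0 = {m1, m2, m3}, keep only states in Sat with some successor in Z. Z1 = {m1}; fixed.
Sat(EG ack) = {m1}
m0 ∉ Sat(EG ack) = {m1}, so the formula does not hold at m0.

No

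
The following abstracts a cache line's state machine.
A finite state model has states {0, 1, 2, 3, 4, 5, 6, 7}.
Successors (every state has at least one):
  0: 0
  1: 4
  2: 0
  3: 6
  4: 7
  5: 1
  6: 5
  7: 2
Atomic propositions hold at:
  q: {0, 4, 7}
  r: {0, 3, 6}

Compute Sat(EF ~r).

{1, 2, 3, 4, 5, 6, 7}

Sat(~r) = {1, 2, 4, 5, 7}
EF ~r: least fixpoint, start Z0 = {1, 2, 4, 5, 7}, add states with some successor in Z. Z1 = {1, 2, 4, 5, 6, 7}; Z2 = {1, 2, 3, 4, 5, 6, 7}; fixed.
Sat(EF ~r) = {1, 2, 3, 4, 5, 6, 7}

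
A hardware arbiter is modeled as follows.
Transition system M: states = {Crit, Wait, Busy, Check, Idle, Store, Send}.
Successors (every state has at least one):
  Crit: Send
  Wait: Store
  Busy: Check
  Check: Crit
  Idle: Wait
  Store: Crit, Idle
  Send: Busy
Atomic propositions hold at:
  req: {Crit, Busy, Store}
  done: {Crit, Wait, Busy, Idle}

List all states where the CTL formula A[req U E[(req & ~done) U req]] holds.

Sat(~done) = {Check, Store, Send}
Sat(req & ~done) = {Store}
E[(req & ~done) U req]: least fixpoint, start Z0 = Sat(req) = {Crit, Busy, Store}, add states in Sat(req & ~done) with some successor in Z. Already a fixed point.
Sat(E[(req & ~done) U req]) = {Crit, Busy, Store}
A[req U E[(req & ~done) U req]]: least fixpoint, start Z0 = Sat(E[(req & ~done) U req]) = {Crit, Busy, Store}, add states in Sat(req) with every successor in Z. Already a fixed point.
Sat(A[req U E[(req & ~done) U req]]) = {Crit, Busy, Store}

{Crit, Busy, Store}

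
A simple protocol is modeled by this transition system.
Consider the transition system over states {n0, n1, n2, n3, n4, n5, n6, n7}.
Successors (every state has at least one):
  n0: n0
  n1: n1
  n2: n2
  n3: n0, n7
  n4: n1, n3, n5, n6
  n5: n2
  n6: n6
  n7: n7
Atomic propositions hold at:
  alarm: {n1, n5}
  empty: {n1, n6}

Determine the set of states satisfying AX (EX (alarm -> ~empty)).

Sat(~empty) = {n0, n2, n3, n4, n5, n7}
Sat(alarm -> ~empty) = {n0, n2, n3, n4, n5, n6, n7}
Sat(EX (alarm -> ~empty)) = {s : some successor in {n0, n2, n3, n4, n5, n6, n7}} = {n0, n2, n3, n4, n5, n6, n7}
Sat(AX (EX (alarm -> ~empty))) = {s : every successor in {n0, n2, n3, n4, n5, n6, n7}} = {n0, n2, n3, n5, n6, n7}

{n0, n2, n3, n5, n6, n7}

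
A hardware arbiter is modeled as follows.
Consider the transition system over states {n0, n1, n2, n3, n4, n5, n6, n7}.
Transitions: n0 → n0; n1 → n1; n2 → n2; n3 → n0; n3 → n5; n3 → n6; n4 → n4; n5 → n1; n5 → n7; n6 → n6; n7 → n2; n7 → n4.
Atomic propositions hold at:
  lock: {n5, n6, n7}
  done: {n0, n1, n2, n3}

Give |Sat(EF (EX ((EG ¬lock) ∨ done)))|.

7

Sat(¬lock) = {n0, n1, n2, n3, n4}
EG ¬lock: greatest fixpoint, start Z0 = {n0, n1, n2, n3, n4}, keep only states in Sat with some successor in Z. Already a fixed point.
Sat(EG ¬lock) = {n0, n1, n2, n3, n4}
Sat((EG ¬lock) ∨ done) = {n0, n1, n2, n3, n4}
Sat(EX ((EG ¬lock) ∨ done)) = {s : some successor in {n0, n1, n2, n3, n4}} = {n0, n1, n2, n3, n4, n5, n7}
EF (EX ((EG ¬lock) ∨ done)): least fixpoint, start Z0 = {n0, n1, n2, n3, n4, n5, n7}, add states with some successor in Z. Already a fixed point.
Sat(EF (EX ((EG ¬lock) ∨ done))) = {n0, n1, n2, n3, n4, n5, n7}
|Sat(EF (EX ((EG ¬lock) ∨ done)))| = |{n0, n1, n2, n3, n4, n5, n7}| = 7.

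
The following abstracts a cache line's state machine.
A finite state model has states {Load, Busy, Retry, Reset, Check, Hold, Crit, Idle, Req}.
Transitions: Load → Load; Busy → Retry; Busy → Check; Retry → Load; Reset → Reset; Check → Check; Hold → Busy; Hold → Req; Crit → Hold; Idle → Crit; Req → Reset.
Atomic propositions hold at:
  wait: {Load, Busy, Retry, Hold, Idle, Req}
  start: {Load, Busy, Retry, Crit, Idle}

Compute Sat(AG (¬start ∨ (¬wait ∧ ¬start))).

{Reset, Check, Req}

Sat(¬start) = {Reset, Check, Hold, Req}
Sat(¬wait) = {Reset, Check, Crit}
Sat(¬wait ∧ ¬start) = {Reset, Check}
Sat(¬start ∨ (¬wait ∧ ¬start)) = {Reset, Check, Hold, Req}
AG (¬start ∨ (¬wait ∧ ¬start)): greatest fixpoint, start Z0 = {Reset, Check, Hold, Req}, keep only states in Sat with every successor in Z. Z1 = {Reset, Check, Req}; fixed.
Sat(AG (¬start ∨ (¬wait ∧ ¬start))) = {Reset, Check, Req}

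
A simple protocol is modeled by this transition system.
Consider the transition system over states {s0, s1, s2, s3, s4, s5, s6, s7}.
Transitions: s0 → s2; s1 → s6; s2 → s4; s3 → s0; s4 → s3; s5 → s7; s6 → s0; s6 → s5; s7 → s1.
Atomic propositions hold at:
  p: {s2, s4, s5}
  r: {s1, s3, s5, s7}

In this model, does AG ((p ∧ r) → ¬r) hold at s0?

Sat(p ∧ r) = {s5}
Sat(¬r) = {s0, s2, s4, s6}
Sat((p ∧ r) → ¬r) = {s0, s1, s2, s3, s4, s6, s7}
AG ((p ∧ r) → ¬r): greatest fixpoint, start Z0 = {s0, s1, s2, s3, s4, s6, s7}, keep only states in Sat with every successor in Z. Z1 = {s0, s1, s2, s3, s4, s7}; Z2 = {s0, s2, s3, s4, s7}; Z3 = {s0, s2, s3, s4}; fixed.
Sat(AG ((p ∧ r) → ¬r)) = {s0, s2, s3, s4}
s0 ∈ Sat(AG ((p ∧ r) → ¬r)) = {s0, s2, s3, s4}, so the formula holds at s0.

Yes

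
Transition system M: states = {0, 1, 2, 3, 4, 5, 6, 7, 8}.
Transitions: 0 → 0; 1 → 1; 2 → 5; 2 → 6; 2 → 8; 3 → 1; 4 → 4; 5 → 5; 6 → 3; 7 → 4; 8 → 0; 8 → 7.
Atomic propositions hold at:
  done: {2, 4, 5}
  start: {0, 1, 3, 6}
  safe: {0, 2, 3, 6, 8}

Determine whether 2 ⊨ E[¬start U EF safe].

Yes

Sat(¬start) = {2, 4, 5, 7, 8}
EF safe: least fixpoint, start Z0 = {0, 2, 3, 6, 8}, add states with some successor in Z. Already a fixed point.
Sat(EF safe) = {0, 2, 3, 6, 8}
E[¬start U EF safe]: least fixpoint, start Z0 = Sat(EF safe) = {0, 2, 3, 6, 8}, add states in Sat(¬start) with some successor in Z. Already a fixed point.
Sat(E[¬start U EF safe]) = {0, 2, 3, 6, 8}
2 ∈ Sat(E[¬start U EF safe]) = {0, 2, 3, 6, 8}, so the formula holds at 2.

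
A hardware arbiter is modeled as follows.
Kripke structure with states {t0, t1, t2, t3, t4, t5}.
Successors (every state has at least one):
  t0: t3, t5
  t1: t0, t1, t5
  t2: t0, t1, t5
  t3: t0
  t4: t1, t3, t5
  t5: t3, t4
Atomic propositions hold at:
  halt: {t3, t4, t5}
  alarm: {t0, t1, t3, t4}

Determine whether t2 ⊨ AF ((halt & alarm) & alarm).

No

Sat(halt & alarm) = {t3, t4}
Sat((halt & alarm) & alarm) = {t3, t4}
AF ((halt & alarm) & alarm): least fixpoint, start Z0 = {t3, t4}, add states with every successor in Z. Z1 = {t3, t4, t5}; Z2 = {t0, t3, t4, t5}; fixed.
Sat(AF ((halt & alarm) & alarm)) = {t0, t3, t4, t5}
t2 ∉ Sat(AF ((halt & alarm) & alarm)) = {t0, t3, t4, t5}, so the formula does not hold at t2.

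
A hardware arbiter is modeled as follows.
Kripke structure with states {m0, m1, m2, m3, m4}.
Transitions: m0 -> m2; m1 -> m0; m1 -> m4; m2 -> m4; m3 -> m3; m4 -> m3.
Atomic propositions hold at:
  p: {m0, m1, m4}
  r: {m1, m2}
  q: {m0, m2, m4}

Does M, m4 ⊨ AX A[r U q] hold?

A[r U q]: least fixpoint, start Z0 = Sat(q) = {m0, m2, m4}, add states in Sat(r) with every successor in Z. Z1 = {m0, m1, m2, m4}; fixed.
Sat(A[r U q]) = {m0, m1, m2, m4}
Sat(AX A[r U q]) = {s : every successor in {m0, m1, m2, m4}} = {m0, m1, m2}
m4 ∉ Sat(AX A[r U q]) = {m0, m1, m2}, so the formula does not hold at m4.

No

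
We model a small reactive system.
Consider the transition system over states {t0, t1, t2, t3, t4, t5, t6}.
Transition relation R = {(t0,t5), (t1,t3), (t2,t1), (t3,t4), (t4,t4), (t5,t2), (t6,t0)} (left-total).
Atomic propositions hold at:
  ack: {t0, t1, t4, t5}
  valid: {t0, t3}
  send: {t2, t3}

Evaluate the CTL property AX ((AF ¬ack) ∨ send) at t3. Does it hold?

Sat(¬ack) = {t2, t3, t6}
AF ¬ack: least fixpoint, start Z0 = {t2, t3, t6}, add states with every successor in Z. Z1 = {t1, t2, t3, t5, t6}; Z2 = {t0, t1, t2, t3, t5, t6}; fixed.
Sat(AF ¬ack) = {t0, t1, t2, t3, t5, t6}
Sat((AF ¬ack) ∨ send) = {t0, t1, t2, t3, t5, t6}
Sat(AX ((AF ¬ack) ∨ send)) = {s : every successor in {t0, t1, t2, t3, t5, t6}} = {t0, t1, t2, t5, t6}
t3 ∉ Sat(AX ((AF ¬ack) ∨ send)) = {t0, t1, t2, t5, t6}, so the formula does not hold at t3.

No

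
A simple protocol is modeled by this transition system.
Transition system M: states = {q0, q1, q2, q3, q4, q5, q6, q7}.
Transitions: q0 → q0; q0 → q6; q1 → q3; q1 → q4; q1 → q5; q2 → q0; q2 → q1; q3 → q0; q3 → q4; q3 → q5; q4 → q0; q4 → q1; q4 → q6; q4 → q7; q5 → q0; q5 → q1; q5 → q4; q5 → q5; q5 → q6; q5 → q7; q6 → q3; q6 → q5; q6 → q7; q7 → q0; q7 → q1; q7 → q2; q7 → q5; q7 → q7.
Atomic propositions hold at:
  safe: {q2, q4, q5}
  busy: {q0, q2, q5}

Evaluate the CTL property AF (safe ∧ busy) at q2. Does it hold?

Sat(safe ∧ busy) = {q2, q5}
AF (safe ∧ busy): least fixpoint, start Z0 = {q2, q5}, add states with every successor in Z. Already a fixed point.
Sat(AF (safe ∧ busy)) = {q2, q5}
q2 ∈ Sat(AF (safe ∧ busy)) = {q2, q5}, so the formula holds at q2.

Yes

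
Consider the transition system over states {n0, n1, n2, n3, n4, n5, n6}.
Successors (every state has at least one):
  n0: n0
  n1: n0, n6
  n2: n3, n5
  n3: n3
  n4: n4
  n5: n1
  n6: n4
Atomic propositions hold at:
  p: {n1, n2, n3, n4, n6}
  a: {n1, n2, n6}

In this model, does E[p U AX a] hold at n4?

Sat(AX a) = {s : every successor in {n1, n2, n6}} = {n5}
E[p U AX a]: least fixpoint, start Z0 = Sat(AX a) = {n5}, add states in Sat(p) with some successor in Z. Z1 = {n2, n5}; fixed.
Sat(E[p U AX a]) = {n2, n5}
n4 ∉ Sat(E[p U AX a]) = {n2, n5}, so the formula does not hold at n4.

No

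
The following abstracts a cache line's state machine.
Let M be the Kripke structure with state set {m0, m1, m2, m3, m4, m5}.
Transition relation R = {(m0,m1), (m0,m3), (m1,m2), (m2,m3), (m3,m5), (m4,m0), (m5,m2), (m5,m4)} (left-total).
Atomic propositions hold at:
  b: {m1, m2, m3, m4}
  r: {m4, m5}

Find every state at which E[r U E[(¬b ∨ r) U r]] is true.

{m4, m5}

Sat(¬b) = {m0, m5}
Sat(¬b ∨ r) = {m0, m4, m5}
E[(¬b ∨ r) U r]: least fixpoint, start Z0 = Sat(r) = {m4, m5}, add states in Sat(¬b ∨ r) with some successor in Z. Already a fixed point.
Sat(E[(¬b ∨ r) U r]) = {m4, m5}
E[r U E[(¬b ∨ r) U r]]: least fixpoint, start Z0 = Sat(E[(¬b ∨ r) U r]) = {m4, m5}, add states in Sat(r) with some successor in Z. Already a fixed point.
Sat(E[r U E[(¬b ∨ r) U r]]) = {m4, m5}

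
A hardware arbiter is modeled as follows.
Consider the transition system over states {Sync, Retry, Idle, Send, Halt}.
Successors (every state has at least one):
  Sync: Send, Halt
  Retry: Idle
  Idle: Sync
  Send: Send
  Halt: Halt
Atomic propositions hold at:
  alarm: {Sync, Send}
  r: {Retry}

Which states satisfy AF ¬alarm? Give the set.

Sat(¬alarm) = {Retry, Idle, Halt}
AF ¬alarm: least fixpoint, start Z0 = {Retry, Idle, Halt}, add states with every successor in Z. Already a fixed point.
Sat(AF ¬alarm) = {Retry, Idle, Halt}

{Retry, Idle, Halt}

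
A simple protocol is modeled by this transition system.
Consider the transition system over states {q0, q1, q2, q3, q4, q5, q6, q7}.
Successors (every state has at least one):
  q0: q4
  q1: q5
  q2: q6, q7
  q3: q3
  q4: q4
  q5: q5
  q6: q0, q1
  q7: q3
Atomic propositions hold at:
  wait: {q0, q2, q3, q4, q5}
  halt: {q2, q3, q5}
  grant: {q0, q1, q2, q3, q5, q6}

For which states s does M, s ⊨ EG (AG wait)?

AG wait: greatest fixpoint, start Z0 = {q0, q2, q3, q4, q5}, keep only states in Sat with every successor in Z. Z1 = {q0, q3, q4, q5}; fixed.
Sat(AG wait) = {q0, q3, q4, q5}
EG (AG wait): greatest fixpoint, start Z0 = {q0, q3, q4, q5}, keep only states in Sat with some successor in Z. Already a fixed point.
Sat(EG (AG wait)) = {q0, q3, q4, q5}

{q0, q3, q4, q5}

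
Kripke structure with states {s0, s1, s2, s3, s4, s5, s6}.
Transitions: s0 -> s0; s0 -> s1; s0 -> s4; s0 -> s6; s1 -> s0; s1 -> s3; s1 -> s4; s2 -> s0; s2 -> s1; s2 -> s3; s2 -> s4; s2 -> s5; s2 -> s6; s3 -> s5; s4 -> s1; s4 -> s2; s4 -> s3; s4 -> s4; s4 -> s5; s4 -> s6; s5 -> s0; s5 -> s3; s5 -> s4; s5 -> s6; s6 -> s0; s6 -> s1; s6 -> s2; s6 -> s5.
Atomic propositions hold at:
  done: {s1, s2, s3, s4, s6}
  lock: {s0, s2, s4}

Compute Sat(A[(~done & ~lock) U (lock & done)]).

Sat(~done) = {s0, s5}
Sat(~lock) = {s1, s3, s5, s6}
Sat(~done & ~lock) = {s5}
Sat(lock & done) = {s2, s4}
A[(~done & ~lock) U (lock & done)]: least fixpoint, start Z0 = Sat((lock & done)) = {s2, s4}, add states in Sat(~done & ~lock) with every successor in Z. Already a fixed point.
Sat(A[(~done & ~lock) U (lock & done)]) = {s2, s4}

{s2, s4}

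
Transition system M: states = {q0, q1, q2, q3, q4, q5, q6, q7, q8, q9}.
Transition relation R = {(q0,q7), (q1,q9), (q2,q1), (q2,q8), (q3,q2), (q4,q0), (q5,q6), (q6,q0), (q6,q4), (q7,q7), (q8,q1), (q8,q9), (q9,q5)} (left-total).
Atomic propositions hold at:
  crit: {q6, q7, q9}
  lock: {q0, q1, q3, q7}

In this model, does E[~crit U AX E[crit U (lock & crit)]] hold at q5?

Sat(~crit) = {q0, q1, q2, q3, q4, q5, q8}
Sat(lock & crit) = {q7}
E[crit U (lock & crit)]: least fixpoint, start Z0 = Sat((lock & crit)) = {q7}, add states in Sat(crit) with some successor in Z. Already a fixed point.
Sat(E[crit U (lock & crit)]) = {q7}
Sat(AX E[crit U (lock & crit)]) = {s : every successor in {q7}} = {q0, q7}
E[~crit U AX E[crit U (lock & crit)]]: least fixpoint, start Z0 = Sat(AX E[crit U (lock & crit)]) = {q0, q7}, add states in Sat(~crit) with some successor in Z. Z1 = {q0, q4, q7}; fixed.
Sat(E[~crit U AX E[crit U (lock & crit)]]) = {q0, q4, q7}
q5 ∉ Sat(E[~crit U AX E[crit U (lock & crit)]]) = {q0, q4, q7}, so the formula does not hold at q5.

No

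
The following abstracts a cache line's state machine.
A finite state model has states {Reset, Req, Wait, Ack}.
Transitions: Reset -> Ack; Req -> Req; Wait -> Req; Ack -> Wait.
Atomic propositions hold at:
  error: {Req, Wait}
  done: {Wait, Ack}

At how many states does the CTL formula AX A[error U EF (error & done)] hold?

2

Sat(error & done) = {Wait}
EF (error & done): least fixpoint, start Z0 = {Wait}, add states with some successor in Z. Z1 = {Wait, Ack}; Z2 = {Reset, Wait, Ack}; fixed.
Sat(EF (error & done)) = {Reset, Wait, Ack}
A[error U EF (error & done)]: least fixpoint, start Z0 = Sat(EF (error & done)) = {Reset, Wait, Ack}, add states in Sat(error) with every successor in Z. Already a fixed point.
Sat(A[error U EF (error & done)]) = {Reset, Wait, Ack}
Sat(AX A[error U EF (error & done)]) = {s : every successor in {Reset, Wait, Ack}} = {Reset, Ack}
|Sat(AX A[error U EF (error & done)])| = |{Reset, Ack}| = 2.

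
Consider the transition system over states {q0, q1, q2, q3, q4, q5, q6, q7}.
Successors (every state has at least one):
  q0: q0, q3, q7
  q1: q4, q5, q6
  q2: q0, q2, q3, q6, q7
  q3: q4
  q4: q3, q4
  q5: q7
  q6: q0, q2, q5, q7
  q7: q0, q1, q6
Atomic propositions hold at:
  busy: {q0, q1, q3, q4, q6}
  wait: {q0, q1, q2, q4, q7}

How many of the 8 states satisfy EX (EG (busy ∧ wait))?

7

Sat(busy ∧ wait) = {q0, q1, q4}
EG (busy ∧ wait): greatest fixpoint, start Z0 = {q0, q1, q4}, keep only states in Sat with some successor in Z. Already a fixed point.
Sat(EG (busy ∧ wait)) = {q0, q1, q4}
Sat(EX (EG (busy ∧ wait))) = {s : some successor in {q0, q1, q4}} = {q0, q1, q2, q3, q4, q6, q7}
|Sat(EX (EG (busy ∧ wait)))| = |{q0, q1, q2, q3, q4, q6, q7}| = 7.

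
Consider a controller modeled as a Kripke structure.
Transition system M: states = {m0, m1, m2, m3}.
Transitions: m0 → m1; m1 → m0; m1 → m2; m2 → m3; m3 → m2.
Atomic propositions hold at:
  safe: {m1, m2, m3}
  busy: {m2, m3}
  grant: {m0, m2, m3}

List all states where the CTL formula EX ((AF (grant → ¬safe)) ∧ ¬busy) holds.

Sat(¬safe) = {m0}
Sat(grant → ¬safe) = {m0, m1}
AF (grant → ¬safe): least fixpoint, start Z0 = {m0, m1}, add states with every successor in Z. Already a fixed point.
Sat(AF (grant → ¬safe)) = {m0, m1}
Sat(¬busy) = {m0, m1}
Sat((AF (grant → ¬safe)) ∧ ¬busy) = {m0, m1}
Sat(EX ((AF (grant → ¬safe)) ∧ ¬busy)) = {s : some successor in {m0, m1}} = {m0, m1}

{m0, m1}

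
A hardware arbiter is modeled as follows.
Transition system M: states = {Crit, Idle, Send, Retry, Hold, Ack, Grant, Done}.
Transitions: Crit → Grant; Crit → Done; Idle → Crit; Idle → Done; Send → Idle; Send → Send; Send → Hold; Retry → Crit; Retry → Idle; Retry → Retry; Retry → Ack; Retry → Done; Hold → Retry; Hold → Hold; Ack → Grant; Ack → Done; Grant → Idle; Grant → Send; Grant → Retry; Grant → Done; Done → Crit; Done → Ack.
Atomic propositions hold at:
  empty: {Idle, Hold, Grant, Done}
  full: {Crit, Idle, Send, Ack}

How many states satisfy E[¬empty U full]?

5

Sat(¬empty) = {Crit, Send, Retry, Ack}
E[¬empty U full]: least fixpoint, start Z0 = Sat(full) = {Crit, Idle, Send, Ack}, add states in Sat(¬empty) with some successor in Z. Z1 = {Crit, Idle, Send, Retry, Ack}; fixed.
Sat(E[¬empty U full]) = {Crit, Idle, Send, Retry, Ack}
|Sat(E[¬empty U full])| = |{Crit, Idle, Send, Retry, Ack}| = 5.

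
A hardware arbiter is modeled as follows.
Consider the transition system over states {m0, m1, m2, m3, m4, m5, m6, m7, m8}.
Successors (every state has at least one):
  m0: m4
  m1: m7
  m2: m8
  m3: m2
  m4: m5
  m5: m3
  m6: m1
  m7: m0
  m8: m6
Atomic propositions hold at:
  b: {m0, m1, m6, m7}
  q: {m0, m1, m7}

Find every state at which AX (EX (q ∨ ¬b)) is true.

{m0, m1, m3, m4, m5, m6, m7, m8}

Sat(¬b) = {m2, m3, m4, m5, m8}
Sat(q ∨ ¬b) = {m0, m1, m2, m3, m4, m5, m7, m8}
Sat(EX (q ∨ ¬b)) = {s : some successor in {m0, m1, m2, m3, m4, m5, m7, m8}} = {m0, m1, m2, m3, m4, m5, m6, m7}
Sat(AX (EX (q ∨ ¬b))) = {s : every successor in {m0, m1, m2, m3, m4, m5, m6, m7}} = {m0, m1, m3, m4, m5, m6, m7, m8}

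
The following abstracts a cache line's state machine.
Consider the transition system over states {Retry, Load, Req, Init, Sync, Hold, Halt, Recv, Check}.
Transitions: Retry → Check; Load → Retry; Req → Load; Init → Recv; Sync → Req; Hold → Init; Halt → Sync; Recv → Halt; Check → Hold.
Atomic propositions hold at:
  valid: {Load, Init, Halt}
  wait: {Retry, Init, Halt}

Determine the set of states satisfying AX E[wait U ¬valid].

{Retry, Load, Init, Sync, Hold, Halt, Recv, Check}

Sat(¬valid) = {Retry, Req, Sync, Hold, Recv, Check}
E[wait U ¬valid]: least fixpoint, start Z0 = Sat(¬valid) = {Retry, Req, Sync, Hold, Recv, Check}, add states in Sat(wait) with some successor in Z. Z1 = {Retry, Req, Init, Sync, Hold, Halt, Recv, Check}; fixed.
Sat(E[wait U ¬valid]) = {Retry, Req, Init, Sync, Hold, Halt, Recv, Check}
Sat(AX E[wait U ¬valid]) = {s : every successor in {Retry, Req, Init, Sync, Hold, Halt, Recv, Check}} = {Retry, Load, Init, Sync, Hold, Halt, Recv, Check}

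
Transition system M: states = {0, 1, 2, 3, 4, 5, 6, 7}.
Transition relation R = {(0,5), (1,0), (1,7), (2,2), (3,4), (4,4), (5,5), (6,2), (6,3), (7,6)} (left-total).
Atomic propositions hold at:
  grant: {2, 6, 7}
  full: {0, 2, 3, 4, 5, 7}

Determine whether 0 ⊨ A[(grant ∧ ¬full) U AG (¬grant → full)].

Sat(¬full) = {1, 6}
Sat(grant ∧ ¬full) = {6}
Sat(¬grant) = {0, 1, 3, 4, 5}
Sat(¬grant → full) = {0, 2, 3, 4, 5, 6, 7}
AG (¬grant → full): greatest fixpoint, start Z0 = {0, 2, 3, 4, 5, 6, 7}, keep only states in Sat with every successor in Z. Already a fixed point.
Sat(AG (¬grant → full)) = {0, 2, 3, 4, 5, 6, 7}
A[(grant ∧ ¬full) U AG (¬grant → full)]: least fixpoint, start Z0 = Sat(AG (¬grant → full)) = {0, 2, 3, 4, 5, 6, 7}, add states in Sat(grant ∧ ¬full) with every successor in Z. Already a fixed point.
Sat(A[(grant ∧ ¬full) U AG (¬grant → full)]) = {0, 2, 3, 4, 5, 6, 7}
0 ∈ Sat(A[(grant ∧ ¬full) U AG (¬grant → full)]) = {0, 2, 3, 4, 5, 6, 7}, so the formula holds at 0.

Yes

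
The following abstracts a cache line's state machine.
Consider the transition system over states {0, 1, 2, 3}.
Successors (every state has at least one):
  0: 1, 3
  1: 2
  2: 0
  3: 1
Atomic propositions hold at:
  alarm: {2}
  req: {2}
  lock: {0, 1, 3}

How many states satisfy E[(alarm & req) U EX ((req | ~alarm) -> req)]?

1

Sat(alarm & req) = {2}
Sat(~alarm) = {0, 1, 3}
Sat(req | ~alarm) = {0, 1, 2, 3}
Sat((req | ~alarm) -> req) = {2}
Sat(EX ((req | ~alarm) -> req)) = {s : some successor in {2}} = {1}
E[(alarm & req) U EX ((req | ~alarm) -> req)]: least fixpoint, start Z0 = Sat(EX ((req | ~alarm) -> req)) = {1}, add states in Sat(alarm & req) with some successor in Z. Already a fixed point.
Sat(E[(alarm & req) U EX ((req | ~alarm) -> req)]) = {1}
|Sat(E[(alarm & req) U EX ((req | ~alarm) -> req)])| = |{1}| = 1.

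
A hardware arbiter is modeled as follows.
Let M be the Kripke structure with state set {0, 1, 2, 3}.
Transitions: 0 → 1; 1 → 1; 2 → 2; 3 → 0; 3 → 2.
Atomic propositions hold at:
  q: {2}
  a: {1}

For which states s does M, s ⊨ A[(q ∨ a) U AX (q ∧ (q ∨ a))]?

Sat(q ∨ a) = {1, 2}
Sat(q ∧ (q ∨ a)) = {2}
Sat(AX (q ∧ (q ∨ a))) = {s : every successor in {2}} = {2}
A[(q ∨ a) U AX (q ∧ (q ∨ a))]: least fixpoint, start Z0 = Sat(AX (q ∧ (q ∨ a))) = {2}, add states in Sat(q ∨ a) with every successor in Z. Already a fixed point.
Sat(A[(q ∨ a) U AX (q ∧ (q ∨ a))]) = {2}

{2}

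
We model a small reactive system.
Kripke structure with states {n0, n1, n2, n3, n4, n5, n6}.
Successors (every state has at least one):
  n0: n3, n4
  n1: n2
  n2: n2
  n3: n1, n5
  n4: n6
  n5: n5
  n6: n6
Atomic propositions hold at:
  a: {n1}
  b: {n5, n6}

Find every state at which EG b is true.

{n5, n6}

EG b: greatest fixpoint, start Z0 = {n5, n6}, keep only states in Sat with some successor in Z. Already a fixed point.
Sat(EG b) = {n5, n6}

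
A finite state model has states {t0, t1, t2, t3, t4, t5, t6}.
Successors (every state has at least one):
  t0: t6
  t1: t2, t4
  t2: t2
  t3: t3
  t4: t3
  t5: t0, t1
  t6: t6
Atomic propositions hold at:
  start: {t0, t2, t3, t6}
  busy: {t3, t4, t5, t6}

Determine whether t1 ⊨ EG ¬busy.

Sat(¬busy) = {t0, t1, t2}
EG ¬busy: greatest fixpoint, start Z0 = {t0, t1, t2}, keep only states in Sat with some successor in Z. Z1 = {t1, t2}; fixed.
Sat(EG ¬busy) = {t1, t2}
t1 ∈ Sat(EG ¬busy) = {t1, t2}, so the formula holds at t1.

Yes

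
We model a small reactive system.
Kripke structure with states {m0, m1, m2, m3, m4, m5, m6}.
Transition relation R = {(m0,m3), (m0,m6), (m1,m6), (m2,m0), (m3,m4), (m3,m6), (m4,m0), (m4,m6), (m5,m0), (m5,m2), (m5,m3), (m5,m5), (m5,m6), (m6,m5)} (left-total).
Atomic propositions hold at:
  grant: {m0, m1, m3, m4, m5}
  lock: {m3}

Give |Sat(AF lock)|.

AF lock: least fixpoint, start Z0 = {m3}, add states with every successor in Z. Already a fixed point.
Sat(AF lock) = {m3}
|Sat(AF lock)| = |{m3}| = 1.

1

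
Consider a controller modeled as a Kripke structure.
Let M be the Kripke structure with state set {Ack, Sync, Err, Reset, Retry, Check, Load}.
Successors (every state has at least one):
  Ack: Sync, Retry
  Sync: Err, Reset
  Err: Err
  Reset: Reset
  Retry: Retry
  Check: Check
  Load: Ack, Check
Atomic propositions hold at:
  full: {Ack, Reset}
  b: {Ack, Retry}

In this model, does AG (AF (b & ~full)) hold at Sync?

No

Sat(~full) = {Sync, Err, Retry, Check, Load}
Sat(b & ~full) = {Retry}
AF (b & ~full): least fixpoint, start Z0 = {Retry}, add states with every successor in Z. Already a fixed point.
Sat(AF (b & ~full)) = {Retry}
AG (AF (b & ~full)): greatest fixpoint, start Z0 = {Retry}, keep only states in Sat with every successor in Z. Already a fixed point.
Sat(AG (AF (b & ~full))) = {Retry}
Sync ∉ Sat(AG (AF (b & ~full))) = {Retry}, so the formula does not hold at Sync.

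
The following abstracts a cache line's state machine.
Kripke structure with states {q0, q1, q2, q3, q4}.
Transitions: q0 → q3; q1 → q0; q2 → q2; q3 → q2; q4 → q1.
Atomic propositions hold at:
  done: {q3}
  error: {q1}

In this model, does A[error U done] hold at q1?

No

A[error U done]: least fixpoint, start Z0 = Sat(done) = {q3}, add states in Sat(error) with every successor in Z. Already a fixed point.
Sat(A[error U done]) = {q3}
q1 ∉ Sat(A[error U done]) = {q3}, so the formula does not hold at q1.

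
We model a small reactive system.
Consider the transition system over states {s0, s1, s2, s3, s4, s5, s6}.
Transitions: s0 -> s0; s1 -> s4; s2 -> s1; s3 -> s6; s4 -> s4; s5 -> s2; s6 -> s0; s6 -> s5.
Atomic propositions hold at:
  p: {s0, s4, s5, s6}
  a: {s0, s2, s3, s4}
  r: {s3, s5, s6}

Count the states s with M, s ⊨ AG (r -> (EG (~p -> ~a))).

Sat(~p) = {s1, s2, s3}
Sat(~a) = {s1, s5, s6}
Sat(~p -> ~a) = {s0, s1, s4, s5, s6}
EG (~p -> ~a): greatest fixpoint, start Z0 = {s0, s1, s4, s5, s6}, keep only states in Sat with some successor in Z. Z1 = {s0, s1, s4, s6}; fixed.
Sat(EG (~p -> ~a)) = {s0, s1, s4, s6}
Sat(r -> (EG (~p -> ~a))) = {s0, s1, s2, s4, s6}
AG (r -> (EG (~p -> ~a))): greatest fixpoint, start Z0 = {s0, s1, s2, s4, s6}, keep only states in Sat with every successor in Z. Z1 = {s0, s1, s2, s4}; fixed.
Sat(AG (r -> (EG (~p -> ~a)))) = {s0, s1, s2, s4}
|Sat(AG (r -> (EG (~p -> ~a))))| = |{s0, s1, s2, s4}| = 4.

4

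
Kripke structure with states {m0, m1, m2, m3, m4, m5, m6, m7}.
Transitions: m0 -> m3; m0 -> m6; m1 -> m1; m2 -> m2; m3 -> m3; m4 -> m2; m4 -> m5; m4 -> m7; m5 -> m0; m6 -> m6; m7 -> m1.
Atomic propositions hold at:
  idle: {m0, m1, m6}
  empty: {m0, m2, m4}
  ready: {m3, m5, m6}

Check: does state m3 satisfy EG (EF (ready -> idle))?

No

Sat(ready -> idle) = {m0, m1, m2, m4, m6, m7}
EF (ready -> idle): least fixpoint, start Z0 = {m0, m1, m2, m4, m6, m7}, add states with some successor in Z. Z1 = {m0, m1, m2, m4, m5, m6, m7}; fixed.
Sat(EF (ready -> idle)) = {m0, m1, m2, m4, m5, m6, m7}
EG (EF (ready -> idle)): greatest fixpoint, start Z0 = {m0, m1, m2, m4, m5, m6, m7}, keep only states in Sat with some successor in Z. Already a fixed point.
Sat(EG (EF (ready -> idle))) = {m0, m1, m2, m4, m5, m6, m7}
m3 ∉ Sat(EG (EF (ready -> idle))) = {m0, m1, m2, m4, m5, m6, m7}, so the formula does not hold at m3.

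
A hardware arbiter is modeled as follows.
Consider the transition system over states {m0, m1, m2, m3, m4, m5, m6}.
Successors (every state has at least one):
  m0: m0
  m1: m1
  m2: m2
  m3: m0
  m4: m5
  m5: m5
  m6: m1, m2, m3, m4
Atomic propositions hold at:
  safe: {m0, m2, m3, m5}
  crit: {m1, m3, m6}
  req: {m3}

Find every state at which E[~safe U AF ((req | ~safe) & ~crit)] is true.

Sat(~safe) = {m1, m4, m6}
Sat(req | ~safe) = {m1, m3, m4, m6}
Sat(~crit) = {m0, m2, m4, m5}
Sat((req | ~safe) & ~crit) = {m4}
AF ((req | ~safe) & ~crit): least fixpoint, start Z0 = {m4}, add states with every successor in Z. Already a fixed point.
Sat(AF ((req | ~safe) & ~crit)) = {m4}
E[~safe U AF ((req | ~safe) & ~crit)]: least fixpoint, start Z0 = Sat(AF ((req | ~safe) & ~crit)) = {m4}, add states in Sat(~safe) with some successor in Z. Z1 = {m4, m6}; fixed.
Sat(E[~safe U AF ((req | ~safe) & ~crit)]) = {m4, m6}

{m4, m6}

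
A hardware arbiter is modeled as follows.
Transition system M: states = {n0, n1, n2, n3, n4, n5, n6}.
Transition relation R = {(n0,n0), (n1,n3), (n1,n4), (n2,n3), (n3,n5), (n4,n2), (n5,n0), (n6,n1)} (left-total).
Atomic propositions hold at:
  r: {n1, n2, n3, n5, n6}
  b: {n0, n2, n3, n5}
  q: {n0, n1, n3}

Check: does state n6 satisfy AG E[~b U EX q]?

No

Sat(~b) = {n1, n4, n6}
Sat(EX q) = {s : some successor in {n0, n1, n3}} = {n0, n1, n2, n5, n6}
E[~b U EX q]: least fixpoint, start Z0 = Sat(EX q) = {n0, n1, n2, n5, n6}, add states in Sat(~b) with some successor in Z. Z1 = {n0, n1, n2, n4, n5, n6}; fixed.
Sat(E[~b U EX q]) = {n0, n1, n2, n4, n5, n6}
AG E[~b U EX q]: greatest fixpoint, start Z0 = {n0, n1, n2, n4, n5, n6}, keep only states in Sat with every successor in Z. Z1 = {n0, n4, n5, n6}; Z2 = {n0, n5}; fixed.
Sat(AG E[~b U EX q]) = {n0, n5}
n6 ∉ Sat(AG E[~b U EX q]) = {n0, n5}, so the formula does not hold at n6.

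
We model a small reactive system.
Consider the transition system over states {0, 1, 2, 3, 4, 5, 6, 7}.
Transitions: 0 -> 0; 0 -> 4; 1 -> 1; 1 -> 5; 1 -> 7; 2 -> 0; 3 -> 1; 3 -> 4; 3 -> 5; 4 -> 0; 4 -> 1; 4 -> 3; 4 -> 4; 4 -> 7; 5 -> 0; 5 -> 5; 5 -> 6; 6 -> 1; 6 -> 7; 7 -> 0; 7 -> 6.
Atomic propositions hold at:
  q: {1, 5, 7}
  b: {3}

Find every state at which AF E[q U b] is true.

{3}

E[q U b]: least fixpoint, start Z0 = Sat(b) = {3}, add states in Sat(q) with some successor in Z. Already a fixed point.
Sat(E[q U b]) = {3}
AF E[q U b]: least fixpoint, start Z0 = {3}, add states with every successor in Z. Already a fixed point.
Sat(AF E[q U b]) = {3}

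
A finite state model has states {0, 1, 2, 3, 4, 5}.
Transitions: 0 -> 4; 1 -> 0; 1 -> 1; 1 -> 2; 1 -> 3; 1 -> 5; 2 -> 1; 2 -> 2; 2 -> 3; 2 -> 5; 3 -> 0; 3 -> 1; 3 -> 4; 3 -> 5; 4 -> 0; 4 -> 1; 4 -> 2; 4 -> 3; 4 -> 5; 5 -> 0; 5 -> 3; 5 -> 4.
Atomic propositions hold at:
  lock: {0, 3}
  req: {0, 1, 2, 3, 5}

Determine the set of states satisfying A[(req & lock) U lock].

{0, 3}

Sat(req & lock) = {0, 3}
A[(req & lock) U lock]: least fixpoint, start Z0 = Sat(lock) = {0, 3}, add states in Sat(req & lock) with every successor in Z. Already a fixed point.
Sat(A[(req & lock) U lock]) = {0, 3}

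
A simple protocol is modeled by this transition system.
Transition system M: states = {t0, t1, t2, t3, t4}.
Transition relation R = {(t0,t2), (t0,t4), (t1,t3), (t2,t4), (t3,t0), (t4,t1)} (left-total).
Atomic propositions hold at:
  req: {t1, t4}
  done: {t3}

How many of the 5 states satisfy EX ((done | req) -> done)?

3

Sat(done | req) = {t1, t3, t4}
Sat((done | req) -> done) = {t0, t2, t3}
Sat(EX ((done | req) -> done)) = {s : some successor in {t0, t2, t3}} = {t0, t1, t3}
|Sat(EX ((done | req) -> done))| = |{t0, t1, t3}| = 3.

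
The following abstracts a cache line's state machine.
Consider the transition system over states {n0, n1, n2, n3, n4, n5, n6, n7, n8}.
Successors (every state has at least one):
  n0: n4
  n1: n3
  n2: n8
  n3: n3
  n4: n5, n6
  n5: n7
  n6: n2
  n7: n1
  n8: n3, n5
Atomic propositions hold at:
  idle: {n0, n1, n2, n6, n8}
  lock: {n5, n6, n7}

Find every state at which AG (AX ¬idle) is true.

{n1, n3}

Sat(¬idle) = {n3, n4, n5, n7}
Sat(AX ¬idle) = {s : every successor in {n3, n4, n5, n7}} = {n0, n1, n3, n5, n8}
AG (AX ¬idle): greatest fixpoint, start Z0 = {n0, n1, n3, n5, n8}, keep only states in Sat with every successor in Z. Z1 = {n1, n3, n8}; Z2 = {n1, n3}; fixed.
Sat(AG (AX ¬idle)) = {n1, n3}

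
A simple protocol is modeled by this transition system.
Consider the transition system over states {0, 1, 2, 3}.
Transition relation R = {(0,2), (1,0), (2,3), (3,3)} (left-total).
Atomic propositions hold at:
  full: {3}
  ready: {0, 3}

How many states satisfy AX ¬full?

2

Sat(¬full) = {0, 1, 2}
Sat(AX ¬full) = {s : every successor in {0, 1, 2}} = {0, 1}
|Sat(AX ¬full)| = |{0, 1}| = 2.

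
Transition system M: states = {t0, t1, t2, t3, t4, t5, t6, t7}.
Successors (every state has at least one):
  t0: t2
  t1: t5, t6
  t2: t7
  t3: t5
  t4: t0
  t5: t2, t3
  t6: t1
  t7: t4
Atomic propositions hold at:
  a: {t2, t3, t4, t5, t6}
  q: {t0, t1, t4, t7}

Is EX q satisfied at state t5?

No

Sat(EX q) = {s : some successor in {t0, t1, t4, t7}} = {t2, t4, t6, t7}
t5 ∉ Sat(EX q) = {t2, t4, t6, t7}, so the formula does not hold at t5.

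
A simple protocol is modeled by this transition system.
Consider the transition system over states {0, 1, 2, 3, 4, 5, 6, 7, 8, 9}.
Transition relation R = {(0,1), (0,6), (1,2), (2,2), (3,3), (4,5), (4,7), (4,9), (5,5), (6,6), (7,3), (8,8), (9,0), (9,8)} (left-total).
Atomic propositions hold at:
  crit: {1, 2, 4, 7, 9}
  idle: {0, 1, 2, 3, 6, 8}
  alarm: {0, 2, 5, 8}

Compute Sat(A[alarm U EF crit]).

EF crit: least fixpoint, start Z0 = {1, 2, 4, 7, 9}, add states with some successor in Z. Z1 = {0, 1, 2, 4, 7, 9}; fixed.
Sat(EF crit) = {0, 1, 2, 4, 7, 9}
A[alarm U EF crit]: least fixpoint, start Z0 = Sat(EF crit) = {0, 1, 2, 4, 7, 9}, add states in Sat(alarm) with every successor in Z. Already a fixed point.
Sat(A[alarm U EF crit]) = {0, 1, 2, 4, 7, 9}

{0, 1, 2, 4, 7, 9}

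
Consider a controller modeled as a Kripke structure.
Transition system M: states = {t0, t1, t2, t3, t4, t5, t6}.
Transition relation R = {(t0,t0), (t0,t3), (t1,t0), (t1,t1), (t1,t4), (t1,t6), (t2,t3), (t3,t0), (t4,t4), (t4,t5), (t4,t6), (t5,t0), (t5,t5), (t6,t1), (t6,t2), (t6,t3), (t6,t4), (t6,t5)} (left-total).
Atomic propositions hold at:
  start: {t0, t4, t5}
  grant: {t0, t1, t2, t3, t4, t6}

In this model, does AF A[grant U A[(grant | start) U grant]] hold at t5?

No

Sat(grant | start) = {t0, t1, t2, t3, t4, t5, t6}
A[(grant | start) U grant]: least fixpoint, start Z0 = Sat(grant) = {t0, t1, t2, t3, t4, t6}, add states in Sat(grant | start) with every successor in Z. Already a fixed point.
Sat(A[(grant | start) U grant]) = {t0, t1, t2, t3, t4, t6}
A[grant U A[(grant | start) U grant]]: least fixpoint, start Z0 = Sat(A[(grant | start) U grant]) = {t0, t1, t2, t3, t4, t6}, add states in Sat(grant) with every successor in Z. Already a fixed point.
Sat(A[grant U A[(grant | start) U grant]]) = {t0, t1, t2, t3, t4, t6}
AF A[grant U A[(grant | start) U grant]]: least fixpoint, start Z0 = {t0, t1, t2, t3, t4, t6}, add states with every successor in Z. Already a fixed point.
Sat(AF A[grant U A[(grant | start) U grant]]) = {t0, t1, t2, t3, t4, t6}
t5 ∉ Sat(AF A[grant U A[(grant | start) U grant]]) = {t0, t1, t2, t3, t4, t6}, so the formula does not hold at t5.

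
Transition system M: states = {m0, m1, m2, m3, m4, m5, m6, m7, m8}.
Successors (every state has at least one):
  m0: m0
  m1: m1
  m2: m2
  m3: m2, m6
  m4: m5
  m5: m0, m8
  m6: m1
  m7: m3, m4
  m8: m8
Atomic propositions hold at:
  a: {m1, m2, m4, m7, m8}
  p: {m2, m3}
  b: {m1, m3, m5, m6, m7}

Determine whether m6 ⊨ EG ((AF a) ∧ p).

AF a: least fixpoint, start Z0 = {m1, m2, m4, m7, m8}, add states with every successor in Z. Z1 = {m1, m2, m4, m6, m7, m8}; Z2 = {m1, m2, m3, m4, m6, m7, m8}; fixed.
Sat(AF a) = {m1, m2, m3, m4, m6, m7, m8}
Sat((AF a) ∧ p) = {m2, m3}
EG ((AF a) ∧ p): greatest fixpoint, start Z0 = {m2, m3}, keep only states in Sat with some successor in Z. Already a fixed point.
Sat(EG ((AF a) ∧ p)) = {m2, m3}
m6 ∉ Sat(EG ((AF a) ∧ p)) = {m2, m3}, so the formula does not hold at m6.

No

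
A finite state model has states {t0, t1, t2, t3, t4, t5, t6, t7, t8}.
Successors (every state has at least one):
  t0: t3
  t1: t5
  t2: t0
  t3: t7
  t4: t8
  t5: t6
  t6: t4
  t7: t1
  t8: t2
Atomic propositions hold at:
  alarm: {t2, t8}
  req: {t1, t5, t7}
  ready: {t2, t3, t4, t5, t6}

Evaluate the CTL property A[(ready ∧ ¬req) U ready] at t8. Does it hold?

No

Sat(¬req) = {t0, t2, t3, t4, t6, t8}
Sat(ready ∧ ¬req) = {t2, t3, t4, t6}
A[(ready ∧ ¬req) U ready]: least fixpoint, start Z0 = Sat(ready) = {t2, t3, t4, t5, t6}, add states in Sat(ready ∧ ¬req) with every successor in Z. Already a fixed point.
Sat(A[(ready ∧ ¬req) U ready]) = {t2, t3, t4, t5, t6}
t8 ∉ Sat(A[(ready ∧ ¬req) U ready]) = {t2, t3, t4, t5, t6}, so the formula does not hold at t8.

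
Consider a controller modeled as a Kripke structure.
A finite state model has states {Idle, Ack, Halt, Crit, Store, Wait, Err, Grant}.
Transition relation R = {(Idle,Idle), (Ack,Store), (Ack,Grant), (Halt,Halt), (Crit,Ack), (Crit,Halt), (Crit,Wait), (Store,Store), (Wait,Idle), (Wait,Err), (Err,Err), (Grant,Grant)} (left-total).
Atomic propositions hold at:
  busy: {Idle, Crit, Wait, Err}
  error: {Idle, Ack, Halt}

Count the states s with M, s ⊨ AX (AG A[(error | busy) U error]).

Sat(error | busy) = {Idle, Ack, Halt, Crit, Wait, Err}
A[(error | busy) U error]: least fixpoint, start Z0 = Sat(error) = {Idle, Ack, Halt}, add states in Sat(error | busy) with every successor in Z. Already a fixed point.
Sat(A[(error | busy) U error]) = {Idle, Ack, Halt}
AG A[(error | busy) U error]: greatest fixpoint, start Z0 = {Idle, Ack, Halt}, keep only states in Sat with every successor in Z. Z1 = {Idle, Halt}; fixed.
Sat(AG A[(error | busy) U error]) = {Idle, Halt}
Sat(AX (AG A[(error | busy) U error])) = {s : every successor in {Idle, Halt}} = {Idle, Halt}
|Sat(AX (AG A[(error | busy) U error]))| = |{Idle, Halt}| = 2.

2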